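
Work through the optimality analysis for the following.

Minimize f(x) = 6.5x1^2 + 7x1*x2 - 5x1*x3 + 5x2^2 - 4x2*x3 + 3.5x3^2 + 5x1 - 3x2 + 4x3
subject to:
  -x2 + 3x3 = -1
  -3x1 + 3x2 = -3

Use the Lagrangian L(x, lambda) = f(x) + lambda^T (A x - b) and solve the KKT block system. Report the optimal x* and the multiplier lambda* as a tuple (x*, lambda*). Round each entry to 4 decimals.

Form the Lagrangian:
  L(x, lambda) = (1/2) x^T Q x + c^T x + lambda^T (A x - b)
Stationarity (grad_x L = 0): Q x + c + A^T lambda = 0.
Primal feasibility: A x = b.

This gives the KKT block system:
  [ Q   A^T ] [ x     ]   [-c ]
  [ A    0  ] [ lambda ] = [ b ]

Solving the linear system:
  x*      = (0.2483, -0.7517, -0.5839)
  lambda* = (-0.5594, 1.9615)
  f(x*)   = 3.243

x* = (0.2483, -0.7517, -0.5839), lambda* = (-0.5594, 1.9615)


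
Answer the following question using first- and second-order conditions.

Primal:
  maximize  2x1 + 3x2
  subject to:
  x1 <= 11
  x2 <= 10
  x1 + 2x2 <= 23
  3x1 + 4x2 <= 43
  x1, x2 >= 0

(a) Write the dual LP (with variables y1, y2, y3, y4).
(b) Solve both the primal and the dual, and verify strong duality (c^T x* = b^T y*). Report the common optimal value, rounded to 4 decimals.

The standard primal-dual pair for 'max c^T x s.t. A x <= b, x >= 0' is:
  Dual:  min b^T y  s.t.  A^T y >= c,  y >= 0.

So the dual LP is:
  minimize  11y1 + 10y2 + 23y3 + 43y4
  subject to:
    y1 + y3 + 3y4 >= 2
    y2 + 2y3 + 4y4 >= 3
    y1, y2, y3, y4 >= 0

Solving the primal: x* = (1, 10).
  primal value c^T x* = 32.
Solving the dual: y* = (0, 0.3333, 0, 0.6667).
  dual value b^T y* = 32.
Strong duality: c^T x* = b^T y*. Confirmed.

32


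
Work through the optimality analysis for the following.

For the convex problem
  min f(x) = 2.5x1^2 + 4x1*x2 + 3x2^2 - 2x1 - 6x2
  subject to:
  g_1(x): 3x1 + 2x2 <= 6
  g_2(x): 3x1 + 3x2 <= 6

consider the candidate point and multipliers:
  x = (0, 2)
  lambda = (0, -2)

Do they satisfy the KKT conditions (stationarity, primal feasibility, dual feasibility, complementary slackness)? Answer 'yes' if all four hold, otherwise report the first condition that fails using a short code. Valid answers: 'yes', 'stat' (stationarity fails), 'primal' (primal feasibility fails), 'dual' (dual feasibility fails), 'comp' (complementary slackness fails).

Gradient of f: grad f(x) = Q x + c = (6, 6)
Constraint values g_i(x) = a_i^T x - b_i:
  g_1((0, 2)) = -2
  g_2((0, 2)) = 0
Stationarity residual: grad f(x) + sum_i lambda_i a_i = (0, 0)
  -> stationarity OK
Primal feasibility (all g_i <= 0): OK
Dual feasibility (all lambda_i >= 0): FAILS
Complementary slackness (lambda_i * g_i(x) = 0 for all i): OK

Verdict: the first failing condition is dual_feasibility -> dual.

dual


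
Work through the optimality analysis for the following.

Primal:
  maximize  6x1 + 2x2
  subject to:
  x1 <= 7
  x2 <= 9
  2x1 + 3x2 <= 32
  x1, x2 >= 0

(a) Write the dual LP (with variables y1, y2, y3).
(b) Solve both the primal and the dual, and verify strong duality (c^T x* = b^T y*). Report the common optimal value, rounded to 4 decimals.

The standard primal-dual pair for 'max c^T x s.t. A x <= b, x >= 0' is:
  Dual:  min b^T y  s.t.  A^T y >= c,  y >= 0.

So the dual LP is:
  minimize  7y1 + 9y2 + 32y3
  subject to:
    y1 + 2y3 >= 6
    y2 + 3y3 >= 2
    y1, y2, y3 >= 0

Solving the primal: x* = (7, 6).
  primal value c^T x* = 54.
Solving the dual: y* = (4.6667, 0, 0.6667).
  dual value b^T y* = 54.
Strong duality: c^T x* = b^T y*. Confirmed.

54


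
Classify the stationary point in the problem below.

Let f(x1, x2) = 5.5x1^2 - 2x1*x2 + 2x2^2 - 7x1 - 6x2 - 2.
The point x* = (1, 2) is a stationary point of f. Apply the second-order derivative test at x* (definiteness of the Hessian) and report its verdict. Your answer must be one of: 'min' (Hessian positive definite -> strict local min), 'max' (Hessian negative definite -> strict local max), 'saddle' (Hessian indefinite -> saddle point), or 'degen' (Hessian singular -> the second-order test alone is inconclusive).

Compute the Hessian H = grad^2 f:
  H = [[11, -2], [-2, 4]]
Verify stationarity: grad f(x*) = H x* + g = (0, 0).
Eigenvalues of H: 3.4689, 11.5311.
Both eigenvalues > 0, so H is positive definite -> x* is a strict local min.

min


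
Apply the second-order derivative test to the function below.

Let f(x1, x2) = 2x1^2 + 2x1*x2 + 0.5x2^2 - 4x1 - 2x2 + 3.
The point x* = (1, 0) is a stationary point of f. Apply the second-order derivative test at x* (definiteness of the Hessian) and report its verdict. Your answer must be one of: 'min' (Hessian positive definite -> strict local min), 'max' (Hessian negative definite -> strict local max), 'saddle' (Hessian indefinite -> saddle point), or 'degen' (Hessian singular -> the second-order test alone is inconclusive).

Compute the Hessian H = grad^2 f:
  H = [[4, 2], [2, 1]]
Verify stationarity: grad f(x*) = H x* + g = (0, 0).
Eigenvalues of H: 0, 5.
H has a zero eigenvalue (singular; positive semidefinite but not definite), so H is neither positive definite, negative definite, nor indefinite. The second-order test alone is inconclusive -> degen.
(Indeed, f is constant along the null direction of H through x*, so x* is not a strict local extremum.)

degen


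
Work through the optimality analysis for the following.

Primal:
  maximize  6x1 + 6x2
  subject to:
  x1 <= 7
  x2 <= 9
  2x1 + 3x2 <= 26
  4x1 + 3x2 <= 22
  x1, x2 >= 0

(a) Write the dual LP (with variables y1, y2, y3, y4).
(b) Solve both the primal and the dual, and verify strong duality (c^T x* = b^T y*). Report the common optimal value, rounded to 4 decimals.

The standard primal-dual pair for 'max c^T x s.t. A x <= b, x >= 0' is:
  Dual:  min b^T y  s.t.  A^T y >= c,  y >= 0.

So the dual LP is:
  minimize  7y1 + 9y2 + 26y3 + 22y4
  subject to:
    y1 + 2y3 + 4y4 >= 6
    y2 + 3y3 + 3y4 >= 6
    y1, y2, y3, y4 >= 0

Solving the primal: x* = (0, 7.3333).
  primal value c^T x* = 44.
Solving the dual: y* = (0, 0, 0, 2).
  dual value b^T y* = 44.
Strong duality: c^T x* = b^T y*. Confirmed.

44


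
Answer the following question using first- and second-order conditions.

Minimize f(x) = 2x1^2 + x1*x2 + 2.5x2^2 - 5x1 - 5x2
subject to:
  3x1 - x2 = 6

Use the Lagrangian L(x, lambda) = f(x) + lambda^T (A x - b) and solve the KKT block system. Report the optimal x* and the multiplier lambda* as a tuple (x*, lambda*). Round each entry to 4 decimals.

Form the Lagrangian:
  L(x, lambda) = (1/2) x^T Q x + c^T x + lambda^T (A x - b)
Stationarity (grad_x L = 0): Q x + c + A^T lambda = 0.
Primal feasibility: A x = b.

This gives the KKT block system:
  [ Q   A^T ] [ x     ]   [-c ]
  [ A    0  ] [ lambda ] = [ b ]

Solving the linear system:
  x*      = (2.1091, 0.3273)
  lambda* = (-1.2545)
  f(x*)   = -2.3273

x* = (2.1091, 0.3273), lambda* = (-1.2545)


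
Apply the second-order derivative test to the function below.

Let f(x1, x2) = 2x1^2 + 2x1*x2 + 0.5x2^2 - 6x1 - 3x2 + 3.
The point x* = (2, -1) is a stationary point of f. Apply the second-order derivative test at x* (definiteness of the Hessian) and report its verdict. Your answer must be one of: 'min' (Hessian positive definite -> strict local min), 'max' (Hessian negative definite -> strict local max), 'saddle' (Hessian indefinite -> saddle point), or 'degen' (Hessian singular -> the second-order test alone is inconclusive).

Compute the Hessian H = grad^2 f:
  H = [[4, 2], [2, 1]]
Verify stationarity: grad f(x*) = H x* + g = (0, 0).
Eigenvalues of H: 0, 5.
H has a zero eigenvalue (singular; positive semidefinite but not definite), so H is neither positive definite, negative definite, nor indefinite. The second-order test alone is inconclusive -> degen.
(Indeed, f is constant along the null direction of H through x*, so x* is not a strict local extremum.)

degen


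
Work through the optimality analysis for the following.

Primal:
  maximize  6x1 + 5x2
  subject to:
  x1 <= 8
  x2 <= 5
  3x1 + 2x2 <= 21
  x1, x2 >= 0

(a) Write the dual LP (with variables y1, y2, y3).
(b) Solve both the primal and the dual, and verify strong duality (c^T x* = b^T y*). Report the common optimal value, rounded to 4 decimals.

The standard primal-dual pair for 'max c^T x s.t. A x <= b, x >= 0' is:
  Dual:  min b^T y  s.t.  A^T y >= c,  y >= 0.

So the dual LP is:
  minimize  8y1 + 5y2 + 21y3
  subject to:
    y1 + 3y3 >= 6
    y2 + 2y3 >= 5
    y1, y2, y3 >= 0

Solving the primal: x* = (3.6667, 5).
  primal value c^T x* = 47.
Solving the dual: y* = (0, 1, 2).
  dual value b^T y* = 47.
Strong duality: c^T x* = b^T y*. Confirmed.

47


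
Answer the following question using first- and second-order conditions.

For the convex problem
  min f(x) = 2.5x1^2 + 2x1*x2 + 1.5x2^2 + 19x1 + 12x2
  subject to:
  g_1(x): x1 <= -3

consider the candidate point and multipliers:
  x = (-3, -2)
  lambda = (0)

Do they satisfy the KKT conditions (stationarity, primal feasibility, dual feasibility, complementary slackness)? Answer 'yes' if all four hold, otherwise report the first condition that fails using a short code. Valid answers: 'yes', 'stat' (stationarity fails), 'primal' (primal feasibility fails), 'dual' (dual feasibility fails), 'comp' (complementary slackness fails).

Gradient of f: grad f(x) = Q x + c = (0, 0)
Constraint values g_i(x) = a_i^T x - b_i:
  g_1((-3, -2)) = 0
Stationarity residual: grad f(x) + sum_i lambda_i a_i = (0, 0)
  -> stationarity OK
Primal feasibility (all g_i <= 0): OK
Dual feasibility (all lambda_i >= 0): OK
Complementary slackness (lambda_i * g_i(x) = 0 for all i): OK

Verdict: yes, KKT holds.

yes


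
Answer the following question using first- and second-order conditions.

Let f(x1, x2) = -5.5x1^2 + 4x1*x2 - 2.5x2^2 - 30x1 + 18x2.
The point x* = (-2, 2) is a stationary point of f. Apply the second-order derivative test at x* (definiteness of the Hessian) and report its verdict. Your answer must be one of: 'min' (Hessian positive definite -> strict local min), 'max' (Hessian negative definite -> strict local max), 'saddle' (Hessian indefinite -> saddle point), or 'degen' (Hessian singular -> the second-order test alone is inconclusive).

Compute the Hessian H = grad^2 f:
  H = [[-11, 4], [4, -5]]
Verify stationarity: grad f(x*) = H x* + g = (0, 0).
Eigenvalues of H: -13, -3.
Both eigenvalues < 0, so H is negative definite -> x* is a strict local max.

max


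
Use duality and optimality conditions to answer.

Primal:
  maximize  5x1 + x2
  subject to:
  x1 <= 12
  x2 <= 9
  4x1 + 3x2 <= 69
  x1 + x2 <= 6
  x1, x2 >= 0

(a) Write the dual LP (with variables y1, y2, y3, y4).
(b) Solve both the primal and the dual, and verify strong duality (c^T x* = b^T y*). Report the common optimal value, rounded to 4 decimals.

The standard primal-dual pair for 'max c^T x s.t. A x <= b, x >= 0' is:
  Dual:  min b^T y  s.t.  A^T y >= c,  y >= 0.

So the dual LP is:
  minimize  12y1 + 9y2 + 69y3 + 6y4
  subject to:
    y1 + 4y3 + y4 >= 5
    y2 + 3y3 + y4 >= 1
    y1, y2, y3, y4 >= 0

Solving the primal: x* = (6, 0).
  primal value c^T x* = 30.
Solving the dual: y* = (0, 0, 0, 5).
  dual value b^T y* = 30.
Strong duality: c^T x* = b^T y*. Confirmed.

30


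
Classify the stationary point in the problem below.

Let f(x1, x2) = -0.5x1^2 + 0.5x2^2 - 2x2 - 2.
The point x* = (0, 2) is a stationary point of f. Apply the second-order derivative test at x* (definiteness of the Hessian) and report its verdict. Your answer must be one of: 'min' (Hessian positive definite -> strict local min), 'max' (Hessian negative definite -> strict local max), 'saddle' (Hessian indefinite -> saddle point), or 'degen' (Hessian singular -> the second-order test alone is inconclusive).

Compute the Hessian H = grad^2 f:
  H = [[-1, 0], [0, 1]]
Verify stationarity: grad f(x*) = H x* + g = (0, 0).
Eigenvalues of H: -1, 1.
Eigenvalues have mixed signs, so H is indefinite -> x* is a saddle point.

saddle


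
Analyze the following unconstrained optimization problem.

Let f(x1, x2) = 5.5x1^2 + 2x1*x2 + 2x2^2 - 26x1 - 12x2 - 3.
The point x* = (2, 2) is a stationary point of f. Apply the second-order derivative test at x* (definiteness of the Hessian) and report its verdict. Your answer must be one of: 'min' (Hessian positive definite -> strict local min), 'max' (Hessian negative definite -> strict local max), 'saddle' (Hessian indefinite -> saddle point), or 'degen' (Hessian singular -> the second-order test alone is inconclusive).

Compute the Hessian H = grad^2 f:
  H = [[11, 2], [2, 4]]
Verify stationarity: grad f(x*) = H x* + g = (0, 0).
Eigenvalues of H: 3.4689, 11.5311.
Both eigenvalues > 0, so H is positive definite -> x* is a strict local min.

min


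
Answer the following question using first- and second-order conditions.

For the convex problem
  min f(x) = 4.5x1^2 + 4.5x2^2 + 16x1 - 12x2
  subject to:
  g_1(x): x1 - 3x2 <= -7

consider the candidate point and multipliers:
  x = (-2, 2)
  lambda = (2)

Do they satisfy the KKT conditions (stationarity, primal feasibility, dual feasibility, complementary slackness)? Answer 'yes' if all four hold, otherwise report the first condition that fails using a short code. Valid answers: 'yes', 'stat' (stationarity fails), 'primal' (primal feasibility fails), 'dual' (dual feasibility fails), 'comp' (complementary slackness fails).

Gradient of f: grad f(x) = Q x + c = (-2, 6)
Constraint values g_i(x) = a_i^T x - b_i:
  g_1((-2, 2)) = -1
Stationarity residual: grad f(x) + sum_i lambda_i a_i = (0, 0)
  -> stationarity OK
Primal feasibility (all g_i <= 0): OK
Dual feasibility (all lambda_i >= 0): OK
Complementary slackness (lambda_i * g_i(x) = 0 for all i): FAILS

Verdict: the first failing condition is complementary_slackness -> comp.

comp


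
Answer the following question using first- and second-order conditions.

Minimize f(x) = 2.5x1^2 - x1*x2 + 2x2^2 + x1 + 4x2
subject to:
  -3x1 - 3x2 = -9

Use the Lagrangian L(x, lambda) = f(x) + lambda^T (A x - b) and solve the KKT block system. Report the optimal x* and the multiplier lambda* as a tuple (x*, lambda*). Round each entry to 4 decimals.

Form the Lagrangian:
  L(x, lambda) = (1/2) x^T Q x + c^T x + lambda^T (A x - b)
Stationarity (grad_x L = 0): Q x + c + A^T lambda = 0.
Primal feasibility: A x = b.

This gives the KKT block system:
  [ Q   A^T ] [ x     ]   [-c ]
  [ A    0  ] [ lambda ] = [ b ]

Solving the linear system:
  x*      = (1.6364, 1.3636)
  lambda* = (2.6061)
  f(x*)   = 15.2727

x* = (1.6364, 1.3636), lambda* = (2.6061)


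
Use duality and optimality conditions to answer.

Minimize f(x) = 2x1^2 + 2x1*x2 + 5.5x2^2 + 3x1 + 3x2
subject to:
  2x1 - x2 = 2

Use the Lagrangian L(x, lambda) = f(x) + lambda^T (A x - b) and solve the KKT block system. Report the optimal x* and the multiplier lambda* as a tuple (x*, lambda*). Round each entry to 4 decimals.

Form the Lagrangian:
  L(x, lambda) = (1/2) x^T Q x + c^T x + lambda^T (A x - b)
Stationarity (grad_x L = 0): Q x + c + A^T lambda = 0.
Primal feasibility: A x = b.

This gives the KKT block system:
  [ Q   A^T ] [ x     ]   [-c ]
  [ A    0  ] [ lambda ] = [ b ]

Solving the linear system:
  x*      = (0.6964, -0.6071)
  lambda* = (-2.2857)
  f(x*)   = 2.4196

x* = (0.6964, -0.6071), lambda* = (-2.2857)


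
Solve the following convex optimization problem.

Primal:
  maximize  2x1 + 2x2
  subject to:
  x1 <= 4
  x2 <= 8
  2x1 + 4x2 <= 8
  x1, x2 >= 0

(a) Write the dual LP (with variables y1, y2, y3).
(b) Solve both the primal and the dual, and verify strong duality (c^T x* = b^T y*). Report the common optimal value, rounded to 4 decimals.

The standard primal-dual pair for 'max c^T x s.t. A x <= b, x >= 0' is:
  Dual:  min b^T y  s.t.  A^T y >= c,  y >= 0.

So the dual LP is:
  minimize  4y1 + 8y2 + 8y3
  subject to:
    y1 + 2y3 >= 2
    y2 + 4y3 >= 2
    y1, y2, y3 >= 0

Solving the primal: x* = (4, 0).
  primal value c^T x* = 8.
Solving the dual: y* = (1, 0, 0.5).
  dual value b^T y* = 8.
Strong duality: c^T x* = b^T y*. Confirmed.

8


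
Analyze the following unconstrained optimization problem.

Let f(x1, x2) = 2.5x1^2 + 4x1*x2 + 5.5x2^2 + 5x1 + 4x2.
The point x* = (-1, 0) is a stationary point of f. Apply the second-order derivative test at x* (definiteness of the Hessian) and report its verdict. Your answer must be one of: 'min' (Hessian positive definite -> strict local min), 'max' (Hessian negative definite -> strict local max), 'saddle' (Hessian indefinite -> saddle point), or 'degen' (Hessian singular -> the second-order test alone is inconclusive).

Compute the Hessian H = grad^2 f:
  H = [[5, 4], [4, 11]]
Verify stationarity: grad f(x*) = H x* + g = (0, 0).
Eigenvalues of H: 3, 13.
Both eigenvalues > 0, so H is positive definite -> x* is a strict local min.

min


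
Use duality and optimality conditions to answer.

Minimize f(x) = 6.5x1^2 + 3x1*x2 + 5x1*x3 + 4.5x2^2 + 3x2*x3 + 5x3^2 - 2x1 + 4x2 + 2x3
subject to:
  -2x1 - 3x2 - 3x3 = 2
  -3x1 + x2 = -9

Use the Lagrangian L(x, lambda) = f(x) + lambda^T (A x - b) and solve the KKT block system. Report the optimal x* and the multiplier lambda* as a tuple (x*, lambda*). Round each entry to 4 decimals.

Form the Lagrangian:
  L(x, lambda) = (1/2) x^T Q x + c^T x + lambda^T (A x - b)
Stationarity (grad_x L = 0): Q x + c + A^T lambda = 0.
Primal feasibility: A x = b.

This gives the KKT block system:
  [ Q   A^T ] [ x     ]   [-c ]
  [ A    0  ] [ lambda ] = [ b ]

Solving the linear system:
  x*      = (2.4845, -1.5464, -0.7767)
  lambda* = (0.6723, 6.8107)
  f(x*)   = 23.6217

x* = (2.4845, -1.5464, -0.7767), lambda* = (0.6723, 6.8107)


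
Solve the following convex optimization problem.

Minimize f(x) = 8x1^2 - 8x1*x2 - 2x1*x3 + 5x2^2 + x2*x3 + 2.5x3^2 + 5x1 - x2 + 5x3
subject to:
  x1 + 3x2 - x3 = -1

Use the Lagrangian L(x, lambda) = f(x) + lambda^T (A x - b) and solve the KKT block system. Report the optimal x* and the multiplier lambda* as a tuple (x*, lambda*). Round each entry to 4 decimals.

Form the Lagrangian:
  L(x, lambda) = (1/2) x^T Q x + c^T x + lambda^T (A x - b)
Stationarity (grad_x L = 0): Q x + c + A^T lambda = 0.
Primal feasibility: A x = b.

This gives the KKT block system:
  [ Q   A^T ] [ x     ]   [-c ]
  [ A    0  ] [ lambda ] = [ b ]

Solving the linear system:
  x*      = (-0.7096, -0.4685, -1.1152)
  lambda* = (0.3746)
  f(x*)   = -4.1404

x* = (-0.7096, -0.4685, -1.1152), lambda* = (0.3746)


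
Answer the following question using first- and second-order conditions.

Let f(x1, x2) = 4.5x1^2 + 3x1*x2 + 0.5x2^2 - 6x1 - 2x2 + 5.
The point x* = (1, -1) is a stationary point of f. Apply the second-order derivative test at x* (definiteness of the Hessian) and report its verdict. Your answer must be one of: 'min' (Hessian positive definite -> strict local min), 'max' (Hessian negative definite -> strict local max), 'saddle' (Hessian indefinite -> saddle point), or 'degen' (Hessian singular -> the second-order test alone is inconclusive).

Compute the Hessian H = grad^2 f:
  H = [[9, 3], [3, 1]]
Verify stationarity: grad f(x*) = H x* + g = (0, 0).
Eigenvalues of H: 0, 10.
H has a zero eigenvalue (singular; positive semidefinite but not definite), so H is neither positive definite, negative definite, nor indefinite. The second-order test alone is inconclusive -> degen.
(Indeed, f is constant along the null direction of H through x*, so x* is not a strict local extremum.)

degen


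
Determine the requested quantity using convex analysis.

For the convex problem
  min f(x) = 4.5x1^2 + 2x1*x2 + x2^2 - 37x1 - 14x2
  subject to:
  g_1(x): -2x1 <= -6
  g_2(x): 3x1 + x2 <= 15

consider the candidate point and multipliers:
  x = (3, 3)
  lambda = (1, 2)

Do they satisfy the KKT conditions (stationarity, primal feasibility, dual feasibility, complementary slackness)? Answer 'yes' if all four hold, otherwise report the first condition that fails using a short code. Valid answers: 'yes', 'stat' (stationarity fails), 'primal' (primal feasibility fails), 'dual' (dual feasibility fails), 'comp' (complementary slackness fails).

Gradient of f: grad f(x) = Q x + c = (-4, -2)
Constraint values g_i(x) = a_i^T x - b_i:
  g_1((3, 3)) = 0
  g_2((3, 3)) = -3
Stationarity residual: grad f(x) + sum_i lambda_i a_i = (0, 0)
  -> stationarity OK
Primal feasibility (all g_i <= 0): OK
Dual feasibility (all lambda_i >= 0): OK
Complementary slackness (lambda_i * g_i(x) = 0 for all i): FAILS

Verdict: the first failing condition is complementary_slackness -> comp.

comp


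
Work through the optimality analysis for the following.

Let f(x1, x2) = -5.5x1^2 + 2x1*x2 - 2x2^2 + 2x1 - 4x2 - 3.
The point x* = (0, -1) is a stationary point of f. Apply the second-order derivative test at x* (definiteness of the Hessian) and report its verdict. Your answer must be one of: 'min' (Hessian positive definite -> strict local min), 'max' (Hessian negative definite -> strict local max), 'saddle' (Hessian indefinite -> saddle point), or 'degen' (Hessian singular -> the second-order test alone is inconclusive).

Compute the Hessian H = grad^2 f:
  H = [[-11, 2], [2, -4]]
Verify stationarity: grad f(x*) = H x* + g = (0, 0).
Eigenvalues of H: -11.5311, -3.4689.
Both eigenvalues < 0, so H is negative definite -> x* is a strict local max.

max


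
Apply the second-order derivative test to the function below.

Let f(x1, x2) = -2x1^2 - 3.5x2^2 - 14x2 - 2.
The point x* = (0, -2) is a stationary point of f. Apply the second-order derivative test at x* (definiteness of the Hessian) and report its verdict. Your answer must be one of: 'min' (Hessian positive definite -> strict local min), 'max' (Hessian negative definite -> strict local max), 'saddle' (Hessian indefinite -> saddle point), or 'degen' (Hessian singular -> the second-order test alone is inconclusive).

Compute the Hessian H = grad^2 f:
  H = [[-4, 0], [0, -7]]
Verify stationarity: grad f(x*) = H x* + g = (0, 0).
Eigenvalues of H: -7, -4.
Both eigenvalues < 0, so H is negative definite -> x* is a strict local max.

max


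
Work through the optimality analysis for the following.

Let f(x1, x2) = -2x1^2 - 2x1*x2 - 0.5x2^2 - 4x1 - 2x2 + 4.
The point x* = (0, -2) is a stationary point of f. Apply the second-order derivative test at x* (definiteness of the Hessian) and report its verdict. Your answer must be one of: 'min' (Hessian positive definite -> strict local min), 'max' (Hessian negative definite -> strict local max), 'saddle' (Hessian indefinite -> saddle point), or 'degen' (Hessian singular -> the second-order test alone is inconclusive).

Compute the Hessian H = grad^2 f:
  H = [[-4, -2], [-2, -1]]
Verify stationarity: grad f(x*) = H x* + g = (0, 0).
Eigenvalues of H: -5, 0.
H has a zero eigenvalue (singular; negative semidefinite but not definite), so H is neither positive definite, negative definite, nor indefinite. The second-order test alone is inconclusive -> degen.
(Indeed, f is constant along the null direction of H through x*, so x* is not a strict local extremum.)

degen


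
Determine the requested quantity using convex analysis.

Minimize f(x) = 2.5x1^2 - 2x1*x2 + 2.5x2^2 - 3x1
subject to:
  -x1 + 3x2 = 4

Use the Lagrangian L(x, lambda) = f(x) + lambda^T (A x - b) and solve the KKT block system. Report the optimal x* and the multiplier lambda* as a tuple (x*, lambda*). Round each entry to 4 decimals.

Form the Lagrangian:
  L(x, lambda) = (1/2) x^T Q x + c^T x + lambda^T (A x - b)
Stationarity (grad_x L = 0): Q x + c + A^T lambda = 0.
Primal feasibility: A x = b.

This gives the KKT block system:
  [ Q   A^T ] [ x     ]   [-c ]
  [ A    0  ] [ lambda ] = [ b ]

Solving the linear system:
  x*      = (0.8158, 1.6053)
  lambda* = (-2.1316)
  f(x*)   = 3.0395

x* = (0.8158, 1.6053), lambda* = (-2.1316)


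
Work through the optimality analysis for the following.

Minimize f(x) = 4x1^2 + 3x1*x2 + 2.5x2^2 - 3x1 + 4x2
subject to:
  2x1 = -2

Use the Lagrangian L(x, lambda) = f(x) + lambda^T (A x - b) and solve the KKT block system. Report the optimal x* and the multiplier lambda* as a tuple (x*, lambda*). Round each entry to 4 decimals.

Form the Lagrangian:
  L(x, lambda) = (1/2) x^T Q x + c^T x + lambda^T (A x - b)
Stationarity (grad_x L = 0): Q x + c + A^T lambda = 0.
Primal feasibility: A x = b.

This gives the KKT block system:
  [ Q   A^T ] [ x     ]   [-c ]
  [ A    0  ] [ lambda ] = [ b ]

Solving the linear system:
  x*      = (-1, -0.2)
  lambda* = (5.8)
  f(x*)   = 6.9

x* = (-1, -0.2), lambda* = (5.8)


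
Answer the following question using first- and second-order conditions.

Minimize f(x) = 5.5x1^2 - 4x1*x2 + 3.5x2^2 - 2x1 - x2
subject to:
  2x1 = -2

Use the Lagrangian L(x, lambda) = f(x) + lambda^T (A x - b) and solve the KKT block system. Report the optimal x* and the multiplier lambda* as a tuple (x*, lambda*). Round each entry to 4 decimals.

Form the Lagrangian:
  L(x, lambda) = (1/2) x^T Q x + c^T x + lambda^T (A x - b)
Stationarity (grad_x L = 0): Q x + c + A^T lambda = 0.
Primal feasibility: A x = b.

This gives the KKT block system:
  [ Q   A^T ] [ x     ]   [-c ]
  [ A    0  ] [ lambda ] = [ b ]

Solving the linear system:
  x*      = (-1, -0.4286)
  lambda* = (5.6429)
  f(x*)   = 6.8571

x* = (-1, -0.4286), lambda* = (5.6429)


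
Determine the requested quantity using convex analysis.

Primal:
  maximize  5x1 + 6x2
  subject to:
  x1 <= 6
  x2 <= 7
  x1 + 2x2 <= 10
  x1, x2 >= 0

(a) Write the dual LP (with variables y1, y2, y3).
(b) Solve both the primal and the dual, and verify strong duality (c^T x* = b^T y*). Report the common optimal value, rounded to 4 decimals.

The standard primal-dual pair for 'max c^T x s.t. A x <= b, x >= 0' is:
  Dual:  min b^T y  s.t.  A^T y >= c,  y >= 0.

So the dual LP is:
  minimize  6y1 + 7y2 + 10y3
  subject to:
    y1 + y3 >= 5
    y2 + 2y3 >= 6
    y1, y2, y3 >= 0

Solving the primal: x* = (6, 2).
  primal value c^T x* = 42.
Solving the dual: y* = (2, 0, 3).
  dual value b^T y* = 42.
Strong duality: c^T x* = b^T y*. Confirmed.

42


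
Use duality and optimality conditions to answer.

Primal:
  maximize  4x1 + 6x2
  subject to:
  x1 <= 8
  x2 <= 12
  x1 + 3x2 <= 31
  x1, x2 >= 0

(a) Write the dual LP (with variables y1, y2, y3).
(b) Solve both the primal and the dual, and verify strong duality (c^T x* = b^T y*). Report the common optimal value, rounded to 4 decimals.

The standard primal-dual pair for 'max c^T x s.t. A x <= b, x >= 0' is:
  Dual:  min b^T y  s.t.  A^T y >= c,  y >= 0.

So the dual LP is:
  minimize  8y1 + 12y2 + 31y3
  subject to:
    y1 + y3 >= 4
    y2 + 3y3 >= 6
    y1, y2, y3 >= 0

Solving the primal: x* = (8, 7.6667).
  primal value c^T x* = 78.
Solving the dual: y* = (2, 0, 2).
  dual value b^T y* = 78.
Strong duality: c^T x* = b^T y*. Confirmed.

78


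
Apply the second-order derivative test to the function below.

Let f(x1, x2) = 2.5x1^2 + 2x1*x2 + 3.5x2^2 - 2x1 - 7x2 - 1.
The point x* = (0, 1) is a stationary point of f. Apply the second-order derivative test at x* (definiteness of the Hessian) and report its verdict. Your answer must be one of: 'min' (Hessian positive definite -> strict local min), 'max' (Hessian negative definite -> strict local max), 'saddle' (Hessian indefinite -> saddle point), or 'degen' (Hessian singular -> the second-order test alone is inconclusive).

Compute the Hessian H = grad^2 f:
  H = [[5, 2], [2, 7]]
Verify stationarity: grad f(x*) = H x* + g = (0, 0).
Eigenvalues of H: 3.7639, 8.2361.
Both eigenvalues > 0, so H is positive definite -> x* is a strict local min.

min


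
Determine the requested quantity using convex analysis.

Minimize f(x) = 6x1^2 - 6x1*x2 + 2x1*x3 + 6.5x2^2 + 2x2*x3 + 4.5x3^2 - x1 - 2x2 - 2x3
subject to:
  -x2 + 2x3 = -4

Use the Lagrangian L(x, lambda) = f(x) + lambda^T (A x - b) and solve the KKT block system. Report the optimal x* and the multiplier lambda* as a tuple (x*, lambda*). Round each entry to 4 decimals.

Form the Lagrangian:
  L(x, lambda) = (1/2) x^T Q x + c^T x + lambda^T (A x - b)
Stationarity (grad_x L = 0): Q x + c + A^T lambda = 0.
Primal feasibility: A x = b.

This gives the KKT block system:
  [ Q   A^T ] [ x     ]   [-c ]
  [ A    0  ] [ lambda ] = [ b ]

Solving the linear system:
  x*      = (0.9135, 1.1923, -1.4038)
  lambda* = (5.2115)
  f(x*)   = 10.1779

x* = (0.9135, 1.1923, -1.4038), lambda* = (5.2115)


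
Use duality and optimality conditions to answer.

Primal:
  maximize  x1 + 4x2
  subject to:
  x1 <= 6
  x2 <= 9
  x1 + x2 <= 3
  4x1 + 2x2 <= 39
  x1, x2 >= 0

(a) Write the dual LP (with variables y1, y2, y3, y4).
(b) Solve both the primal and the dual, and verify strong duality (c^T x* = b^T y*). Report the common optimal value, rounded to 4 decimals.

The standard primal-dual pair for 'max c^T x s.t. A x <= b, x >= 0' is:
  Dual:  min b^T y  s.t.  A^T y >= c,  y >= 0.

So the dual LP is:
  minimize  6y1 + 9y2 + 3y3 + 39y4
  subject to:
    y1 + y3 + 4y4 >= 1
    y2 + y3 + 2y4 >= 4
    y1, y2, y3, y4 >= 0

Solving the primal: x* = (0, 3).
  primal value c^T x* = 12.
Solving the dual: y* = (0, 0, 4, 0).
  dual value b^T y* = 12.
Strong duality: c^T x* = b^T y*. Confirmed.

12


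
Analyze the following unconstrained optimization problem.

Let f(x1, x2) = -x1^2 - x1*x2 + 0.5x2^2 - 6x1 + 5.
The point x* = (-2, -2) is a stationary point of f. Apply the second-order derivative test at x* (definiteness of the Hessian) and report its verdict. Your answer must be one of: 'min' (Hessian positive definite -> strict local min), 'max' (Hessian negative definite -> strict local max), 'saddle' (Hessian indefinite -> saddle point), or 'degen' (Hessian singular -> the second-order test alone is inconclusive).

Compute the Hessian H = grad^2 f:
  H = [[-2, -1], [-1, 1]]
Verify stationarity: grad f(x*) = H x* + g = (0, 0).
Eigenvalues of H: -2.3028, 1.3028.
Eigenvalues have mixed signs, so H is indefinite -> x* is a saddle point.

saddle


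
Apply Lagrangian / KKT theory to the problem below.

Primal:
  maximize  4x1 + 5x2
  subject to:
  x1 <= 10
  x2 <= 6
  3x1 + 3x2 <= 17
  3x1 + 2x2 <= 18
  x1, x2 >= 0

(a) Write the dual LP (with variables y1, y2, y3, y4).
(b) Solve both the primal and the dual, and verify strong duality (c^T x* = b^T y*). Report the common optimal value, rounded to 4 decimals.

The standard primal-dual pair for 'max c^T x s.t. A x <= b, x >= 0' is:
  Dual:  min b^T y  s.t.  A^T y >= c,  y >= 0.

So the dual LP is:
  minimize  10y1 + 6y2 + 17y3 + 18y4
  subject to:
    y1 + 3y3 + 3y4 >= 4
    y2 + 3y3 + 2y4 >= 5
    y1, y2, y3, y4 >= 0

Solving the primal: x* = (0, 5.6667).
  primal value c^T x* = 28.3333.
Solving the dual: y* = (0, 0, 1.6667, 0).
  dual value b^T y* = 28.3333.
Strong duality: c^T x* = b^T y*. Confirmed.

28.3333


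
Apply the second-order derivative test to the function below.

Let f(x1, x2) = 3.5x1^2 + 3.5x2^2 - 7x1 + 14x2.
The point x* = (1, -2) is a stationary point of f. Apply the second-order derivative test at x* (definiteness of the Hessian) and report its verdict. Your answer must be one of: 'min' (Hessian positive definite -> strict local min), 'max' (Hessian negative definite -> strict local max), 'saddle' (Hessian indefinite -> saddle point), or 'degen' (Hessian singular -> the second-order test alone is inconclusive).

Compute the Hessian H = grad^2 f:
  H = [[7, 0], [0, 7]]
Verify stationarity: grad f(x*) = H x* + g = (0, 0).
Eigenvalues of H: 7, 7.
Both eigenvalues > 0, so H is positive definite -> x* is a strict local min.

min


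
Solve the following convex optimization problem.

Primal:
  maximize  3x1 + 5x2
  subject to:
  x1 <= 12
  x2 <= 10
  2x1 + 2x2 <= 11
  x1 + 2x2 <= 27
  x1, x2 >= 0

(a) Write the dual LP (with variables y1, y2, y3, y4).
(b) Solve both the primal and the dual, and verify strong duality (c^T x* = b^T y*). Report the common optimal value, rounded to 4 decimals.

The standard primal-dual pair for 'max c^T x s.t. A x <= b, x >= 0' is:
  Dual:  min b^T y  s.t.  A^T y >= c,  y >= 0.

So the dual LP is:
  minimize  12y1 + 10y2 + 11y3 + 27y4
  subject to:
    y1 + 2y3 + y4 >= 3
    y2 + 2y3 + 2y4 >= 5
    y1, y2, y3, y4 >= 0

Solving the primal: x* = (0, 5.5).
  primal value c^T x* = 27.5.
Solving the dual: y* = (0, 0, 2.5, 0).
  dual value b^T y* = 27.5.
Strong duality: c^T x* = b^T y*. Confirmed.

27.5


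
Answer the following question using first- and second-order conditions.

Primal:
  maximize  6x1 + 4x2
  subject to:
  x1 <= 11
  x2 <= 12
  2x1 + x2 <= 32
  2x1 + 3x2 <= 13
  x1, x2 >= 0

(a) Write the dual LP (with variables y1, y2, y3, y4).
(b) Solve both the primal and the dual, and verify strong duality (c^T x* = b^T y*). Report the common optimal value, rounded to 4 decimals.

The standard primal-dual pair for 'max c^T x s.t. A x <= b, x >= 0' is:
  Dual:  min b^T y  s.t.  A^T y >= c,  y >= 0.

So the dual LP is:
  minimize  11y1 + 12y2 + 32y3 + 13y4
  subject to:
    y1 + 2y3 + 2y4 >= 6
    y2 + y3 + 3y4 >= 4
    y1, y2, y3, y4 >= 0

Solving the primal: x* = (6.5, 0).
  primal value c^T x* = 39.
Solving the dual: y* = (0, 0, 0, 3).
  dual value b^T y* = 39.
Strong duality: c^T x* = b^T y*. Confirmed.

39


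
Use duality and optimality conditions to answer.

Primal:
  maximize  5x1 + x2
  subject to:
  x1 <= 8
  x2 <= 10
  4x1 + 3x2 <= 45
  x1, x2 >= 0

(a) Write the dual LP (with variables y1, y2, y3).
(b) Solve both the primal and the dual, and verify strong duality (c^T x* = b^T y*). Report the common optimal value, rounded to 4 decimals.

The standard primal-dual pair for 'max c^T x s.t. A x <= b, x >= 0' is:
  Dual:  min b^T y  s.t.  A^T y >= c,  y >= 0.

So the dual LP is:
  minimize  8y1 + 10y2 + 45y3
  subject to:
    y1 + 4y3 >= 5
    y2 + 3y3 >= 1
    y1, y2, y3 >= 0

Solving the primal: x* = (8, 4.3333).
  primal value c^T x* = 44.3333.
Solving the dual: y* = (3.6667, 0, 0.3333).
  dual value b^T y* = 44.3333.
Strong duality: c^T x* = b^T y*. Confirmed.

44.3333


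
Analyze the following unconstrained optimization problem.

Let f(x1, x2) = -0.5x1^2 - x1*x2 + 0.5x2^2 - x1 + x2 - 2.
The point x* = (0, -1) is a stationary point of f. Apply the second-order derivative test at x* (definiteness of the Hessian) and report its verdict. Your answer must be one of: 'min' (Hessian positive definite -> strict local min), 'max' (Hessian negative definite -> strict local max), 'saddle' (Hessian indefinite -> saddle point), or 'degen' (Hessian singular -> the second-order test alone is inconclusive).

Compute the Hessian H = grad^2 f:
  H = [[-1, -1], [-1, 1]]
Verify stationarity: grad f(x*) = H x* + g = (0, 0).
Eigenvalues of H: -1.4142, 1.4142.
Eigenvalues have mixed signs, so H is indefinite -> x* is a saddle point.

saddle


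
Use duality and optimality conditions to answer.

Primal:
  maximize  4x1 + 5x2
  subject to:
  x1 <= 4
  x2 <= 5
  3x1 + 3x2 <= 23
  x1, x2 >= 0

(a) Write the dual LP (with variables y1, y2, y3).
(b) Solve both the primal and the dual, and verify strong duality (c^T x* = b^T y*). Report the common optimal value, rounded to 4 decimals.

The standard primal-dual pair for 'max c^T x s.t. A x <= b, x >= 0' is:
  Dual:  min b^T y  s.t.  A^T y >= c,  y >= 0.

So the dual LP is:
  minimize  4y1 + 5y2 + 23y3
  subject to:
    y1 + 3y3 >= 4
    y2 + 3y3 >= 5
    y1, y2, y3 >= 0

Solving the primal: x* = (2.6667, 5).
  primal value c^T x* = 35.6667.
Solving the dual: y* = (0, 1, 1.3333).
  dual value b^T y* = 35.6667.
Strong duality: c^T x* = b^T y*. Confirmed.

35.6667


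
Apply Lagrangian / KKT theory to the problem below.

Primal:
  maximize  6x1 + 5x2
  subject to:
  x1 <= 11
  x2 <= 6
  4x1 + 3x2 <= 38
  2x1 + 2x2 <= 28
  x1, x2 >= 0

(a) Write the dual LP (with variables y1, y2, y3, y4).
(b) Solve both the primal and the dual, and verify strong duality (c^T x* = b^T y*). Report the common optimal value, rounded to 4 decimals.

The standard primal-dual pair for 'max c^T x s.t. A x <= b, x >= 0' is:
  Dual:  min b^T y  s.t.  A^T y >= c,  y >= 0.

So the dual LP is:
  minimize  11y1 + 6y2 + 38y3 + 28y4
  subject to:
    y1 + 4y3 + 2y4 >= 6
    y2 + 3y3 + 2y4 >= 5
    y1, y2, y3, y4 >= 0

Solving the primal: x* = (5, 6).
  primal value c^T x* = 60.
Solving the dual: y* = (0, 0.5, 1.5, 0).
  dual value b^T y* = 60.
Strong duality: c^T x* = b^T y*. Confirmed.

60


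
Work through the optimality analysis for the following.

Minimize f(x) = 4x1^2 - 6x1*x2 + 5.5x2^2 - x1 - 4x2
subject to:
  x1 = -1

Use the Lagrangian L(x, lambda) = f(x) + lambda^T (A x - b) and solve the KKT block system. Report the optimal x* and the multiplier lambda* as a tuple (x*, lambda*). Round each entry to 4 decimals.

Form the Lagrangian:
  L(x, lambda) = (1/2) x^T Q x + c^T x + lambda^T (A x - b)
Stationarity (grad_x L = 0): Q x + c + A^T lambda = 0.
Primal feasibility: A x = b.

This gives the KKT block system:
  [ Q   A^T ] [ x     ]   [-c ]
  [ A    0  ] [ lambda ] = [ b ]

Solving the linear system:
  x*      = (-1, -0.1818)
  lambda* = (7.9091)
  f(x*)   = 4.8182

x* = (-1, -0.1818), lambda* = (7.9091)


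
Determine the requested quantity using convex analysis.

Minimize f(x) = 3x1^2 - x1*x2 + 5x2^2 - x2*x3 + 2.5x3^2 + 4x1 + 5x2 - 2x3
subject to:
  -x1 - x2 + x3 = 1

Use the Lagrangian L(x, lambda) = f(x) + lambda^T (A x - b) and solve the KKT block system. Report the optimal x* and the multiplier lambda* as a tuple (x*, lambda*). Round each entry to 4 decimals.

Form the Lagrangian:
  L(x, lambda) = (1/2) x^T Q x + c^T x + lambda^T (A x - b)
Stationarity (grad_x L = 0): Q x + c + A^T lambda = 0.
Primal feasibility: A x = b.

This gives the KKT block system:
  [ Q   A^T ] [ x     ]   [-c ]
  [ A    0  ] [ lambda ] = [ b ]

Solving the linear system:
  x*      = (-0.5224, -0.4179, 0.0597)
  lambda* = (1.2836)
  f(x*)   = -2.791

x* = (-0.5224, -0.4179, 0.0597), lambda* = (1.2836)


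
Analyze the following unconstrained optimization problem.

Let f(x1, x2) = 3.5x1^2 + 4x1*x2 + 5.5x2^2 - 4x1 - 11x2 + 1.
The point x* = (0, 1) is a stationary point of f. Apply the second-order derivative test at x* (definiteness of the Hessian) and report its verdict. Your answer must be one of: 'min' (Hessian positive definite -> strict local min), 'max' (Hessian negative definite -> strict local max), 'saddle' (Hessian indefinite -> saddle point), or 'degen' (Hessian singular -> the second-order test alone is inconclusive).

Compute the Hessian H = grad^2 f:
  H = [[7, 4], [4, 11]]
Verify stationarity: grad f(x*) = H x* + g = (0, 0).
Eigenvalues of H: 4.5279, 13.4721.
Both eigenvalues > 0, so H is positive definite -> x* is a strict local min.

min


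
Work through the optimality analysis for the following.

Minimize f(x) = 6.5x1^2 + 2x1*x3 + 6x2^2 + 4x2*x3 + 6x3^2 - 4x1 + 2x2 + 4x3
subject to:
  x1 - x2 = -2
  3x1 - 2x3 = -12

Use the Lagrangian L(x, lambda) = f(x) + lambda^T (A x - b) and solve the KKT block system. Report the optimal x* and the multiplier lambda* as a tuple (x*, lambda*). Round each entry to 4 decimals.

Form the Lagrangian:
  L(x, lambda) = (1/2) x^T Q x + c^T x + lambda^T (A x - b)
Stationarity (grad_x L = 0): Q x + c + A^T lambda = 0.
Primal feasibility: A x = b.

This gives the KKT block system:
  [ Q   A^T ] [ x     ]   [-c ]
  [ A    0  ] [ lambda ] = [ b ]

Solving the linear system:
  x*      = (-2.6286, -0.6286, 2.0571)
  lambda* = (2.6857, 10.4571)
  f(x*)   = 74.1714

x* = (-2.6286, -0.6286, 2.0571), lambda* = (2.6857, 10.4571)


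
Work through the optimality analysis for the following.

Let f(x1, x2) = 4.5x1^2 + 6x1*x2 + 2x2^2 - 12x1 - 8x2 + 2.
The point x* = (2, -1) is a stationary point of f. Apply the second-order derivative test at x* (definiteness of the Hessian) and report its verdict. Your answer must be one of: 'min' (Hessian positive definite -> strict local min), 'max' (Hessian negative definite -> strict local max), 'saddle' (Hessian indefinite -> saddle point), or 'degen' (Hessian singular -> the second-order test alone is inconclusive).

Compute the Hessian H = grad^2 f:
  H = [[9, 6], [6, 4]]
Verify stationarity: grad f(x*) = H x* + g = (0, 0).
Eigenvalues of H: 0, 13.
H has a zero eigenvalue (singular; positive semidefinite but not definite), so H is neither positive definite, negative definite, nor indefinite. The second-order test alone is inconclusive -> degen.
(Indeed, f is constant along the null direction of H through x*, so x* is not a strict local extremum.)

degen


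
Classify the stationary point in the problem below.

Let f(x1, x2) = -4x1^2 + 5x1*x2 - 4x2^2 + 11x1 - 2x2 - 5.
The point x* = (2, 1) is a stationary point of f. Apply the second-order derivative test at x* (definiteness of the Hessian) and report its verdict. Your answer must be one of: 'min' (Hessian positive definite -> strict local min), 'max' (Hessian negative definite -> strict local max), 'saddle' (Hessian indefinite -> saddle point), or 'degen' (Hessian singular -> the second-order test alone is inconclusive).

Compute the Hessian H = grad^2 f:
  H = [[-8, 5], [5, -8]]
Verify stationarity: grad f(x*) = H x* + g = (0, 0).
Eigenvalues of H: -13, -3.
Both eigenvalues < 0, so H is negative definite -> x* is a strict local max.

max
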